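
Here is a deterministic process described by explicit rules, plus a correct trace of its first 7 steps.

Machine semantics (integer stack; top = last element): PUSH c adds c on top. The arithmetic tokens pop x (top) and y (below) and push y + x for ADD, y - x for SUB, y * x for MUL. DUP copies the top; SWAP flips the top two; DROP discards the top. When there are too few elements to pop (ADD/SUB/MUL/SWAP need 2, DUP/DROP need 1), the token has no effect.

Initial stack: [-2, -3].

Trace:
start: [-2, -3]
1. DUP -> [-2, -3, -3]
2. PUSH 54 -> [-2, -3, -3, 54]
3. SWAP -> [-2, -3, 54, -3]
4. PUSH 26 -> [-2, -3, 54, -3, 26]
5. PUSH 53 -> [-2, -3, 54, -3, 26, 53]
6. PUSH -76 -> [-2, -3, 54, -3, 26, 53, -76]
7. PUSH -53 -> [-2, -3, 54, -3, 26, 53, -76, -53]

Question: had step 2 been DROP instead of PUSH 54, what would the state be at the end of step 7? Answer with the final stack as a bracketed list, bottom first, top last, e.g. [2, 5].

[-3, -2, 26, 53, -76, -53]

(re-executing from step 2 with the substitution; state before step 2: [-2, -3, -3])
2. DROP -> [-2, -3]
3. SWAP -> [-3, -2]
4. PUSH 26 -> [-3, -2, 26]
5. PUSH 53 -> [-3, -2, 26, 53]
6. PUSH -76 -> [-3, -2, 26, 53, -76]
7. PUSH -53 -> [-3, -2, 26, 53, -76, -53]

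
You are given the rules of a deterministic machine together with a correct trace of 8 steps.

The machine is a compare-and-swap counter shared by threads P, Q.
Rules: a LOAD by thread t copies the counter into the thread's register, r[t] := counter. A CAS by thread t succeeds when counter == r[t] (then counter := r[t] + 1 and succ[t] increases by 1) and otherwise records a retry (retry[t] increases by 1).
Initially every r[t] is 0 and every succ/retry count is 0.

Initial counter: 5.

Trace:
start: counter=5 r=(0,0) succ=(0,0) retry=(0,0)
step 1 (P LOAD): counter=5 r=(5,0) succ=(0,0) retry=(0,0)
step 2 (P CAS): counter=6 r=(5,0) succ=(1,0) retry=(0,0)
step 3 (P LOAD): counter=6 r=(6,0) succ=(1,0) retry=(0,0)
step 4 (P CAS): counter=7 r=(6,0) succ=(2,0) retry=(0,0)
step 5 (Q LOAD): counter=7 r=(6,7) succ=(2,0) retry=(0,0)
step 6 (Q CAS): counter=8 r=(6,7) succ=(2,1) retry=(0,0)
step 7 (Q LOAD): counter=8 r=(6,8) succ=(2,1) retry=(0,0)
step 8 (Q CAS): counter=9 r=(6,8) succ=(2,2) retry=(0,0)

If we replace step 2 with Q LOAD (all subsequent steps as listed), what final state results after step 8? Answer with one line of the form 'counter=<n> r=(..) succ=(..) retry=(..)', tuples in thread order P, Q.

(re-executing from step 2 with the substitution; state before step 2: counter=5 r=(5,0) succ=(0,0) retry=(0,0))
step 2 (Q LOAD): counter=5 r=(5,5) succ=(0,0) retry=(0,0)
step 3 (P LOAD): counter=5 r=(5,5) succ=(0,0) retry=(0,0)
step 4 (P CAS): counter=6 r=(5,5) succ=(1,0) retry=(0,0)
step 5 (Q LOAD): counter=6 r=(5,6) succ=(1,0) retry=(0,0)
step 6 (Q CAS): counter=7 r=(5,6) succ=(1,1) retry=(0,0)
step 7 (Q LOAD): counter=7 r=(5,7) succ=(1,1) retry=(0,0)
step 8 (Q CAS): counter=8 r=(5,7) succ=(1,2) retry=(0,0)

counter=8 r=(5,7) succ=(1,2) retry=(0,0)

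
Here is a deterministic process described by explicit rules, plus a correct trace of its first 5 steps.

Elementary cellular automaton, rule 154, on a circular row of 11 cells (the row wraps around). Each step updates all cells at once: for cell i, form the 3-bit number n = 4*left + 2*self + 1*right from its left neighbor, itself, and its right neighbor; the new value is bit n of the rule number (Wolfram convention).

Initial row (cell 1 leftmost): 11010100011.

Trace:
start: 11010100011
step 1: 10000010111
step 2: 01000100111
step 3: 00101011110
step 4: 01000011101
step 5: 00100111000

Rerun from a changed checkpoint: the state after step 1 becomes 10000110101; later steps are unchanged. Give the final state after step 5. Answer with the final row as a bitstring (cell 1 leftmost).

state after step 1 := 10000110101
step 2: 01001100001
step 3: 00111010010
step 4: 01110001101
step 5: 01101011000

01101011000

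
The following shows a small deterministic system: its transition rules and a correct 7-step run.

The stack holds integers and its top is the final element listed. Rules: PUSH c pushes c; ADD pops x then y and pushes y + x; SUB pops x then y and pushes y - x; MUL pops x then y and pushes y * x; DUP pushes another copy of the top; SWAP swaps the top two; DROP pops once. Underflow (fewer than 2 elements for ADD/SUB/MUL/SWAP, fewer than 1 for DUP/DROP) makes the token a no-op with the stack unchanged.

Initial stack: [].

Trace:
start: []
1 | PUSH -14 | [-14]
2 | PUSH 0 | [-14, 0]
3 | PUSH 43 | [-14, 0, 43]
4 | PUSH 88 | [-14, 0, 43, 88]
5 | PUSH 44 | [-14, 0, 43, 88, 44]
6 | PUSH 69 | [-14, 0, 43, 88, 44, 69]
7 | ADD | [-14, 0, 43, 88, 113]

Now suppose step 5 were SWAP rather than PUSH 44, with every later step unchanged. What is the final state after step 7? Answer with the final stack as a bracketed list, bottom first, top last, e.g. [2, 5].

[-14, 0, 88, 112]

(re-executing from step 5 with the substitution; state before step 5: [-14, 0, 43, 88])
5 | SWAP | [-14, 0, 88, 43]
6 | PUSH 69 | [-14, 0, 88, 43, 69]
7 | ADD | [-14, 0, 88, 112]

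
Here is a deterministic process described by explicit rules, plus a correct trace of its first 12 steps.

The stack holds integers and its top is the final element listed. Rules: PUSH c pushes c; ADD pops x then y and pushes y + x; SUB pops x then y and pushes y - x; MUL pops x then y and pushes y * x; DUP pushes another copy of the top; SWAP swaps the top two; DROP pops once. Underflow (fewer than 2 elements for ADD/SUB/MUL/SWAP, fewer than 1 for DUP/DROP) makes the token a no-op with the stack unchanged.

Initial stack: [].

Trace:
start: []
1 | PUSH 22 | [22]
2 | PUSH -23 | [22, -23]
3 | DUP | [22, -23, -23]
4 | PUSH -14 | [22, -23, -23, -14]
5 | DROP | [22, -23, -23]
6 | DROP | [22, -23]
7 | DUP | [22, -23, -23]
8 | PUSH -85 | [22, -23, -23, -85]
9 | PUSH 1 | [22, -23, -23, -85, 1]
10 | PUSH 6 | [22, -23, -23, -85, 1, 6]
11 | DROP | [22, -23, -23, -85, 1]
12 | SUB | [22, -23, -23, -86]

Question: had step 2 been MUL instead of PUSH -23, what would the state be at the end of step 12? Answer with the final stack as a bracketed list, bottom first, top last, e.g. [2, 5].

[22, 22, -86]

(re-executing from step 2 with the substitution; state before step 2: [22])
2 | MUL | [22]
3 | DUP | [22, 22]
4 | PUSH -14 | [22, 22, -14]
5 | DROP | [22, 22]
6 | DROP | [22]
7 | DUP | [22, 22]
8 | PUSH -85 | [22, 22, -85]
9 | PUSH 1 | [22, 22, -85, 1]
10 | PUSH 6 | [22, 22, -85, 1, 6]
11 | DROP | [22, 22, -85, 1]
12 | SUB | [22, 22, -86]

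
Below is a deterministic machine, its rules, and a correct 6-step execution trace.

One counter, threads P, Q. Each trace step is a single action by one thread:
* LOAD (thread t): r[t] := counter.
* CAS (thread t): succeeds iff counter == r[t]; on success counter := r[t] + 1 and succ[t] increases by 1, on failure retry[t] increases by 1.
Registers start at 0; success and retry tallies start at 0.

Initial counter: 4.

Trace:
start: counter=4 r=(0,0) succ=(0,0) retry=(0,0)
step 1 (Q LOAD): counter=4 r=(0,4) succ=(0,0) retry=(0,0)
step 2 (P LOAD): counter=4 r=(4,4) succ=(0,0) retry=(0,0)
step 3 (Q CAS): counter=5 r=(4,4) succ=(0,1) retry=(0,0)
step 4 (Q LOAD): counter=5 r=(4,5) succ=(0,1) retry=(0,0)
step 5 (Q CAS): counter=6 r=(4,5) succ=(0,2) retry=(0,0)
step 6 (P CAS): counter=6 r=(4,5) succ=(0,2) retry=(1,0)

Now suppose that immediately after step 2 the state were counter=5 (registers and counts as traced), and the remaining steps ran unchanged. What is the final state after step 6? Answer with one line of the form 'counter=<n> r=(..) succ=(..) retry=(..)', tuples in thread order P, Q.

counter=6 r=(4,5) succ=(0,1) retry=(1,1)

state after step 2 := counter=5 r=(4,4) succ=(0,0) retry=(0,0)
step 3 (Q CAS): counter=5 r=(4,4) succ=(0,0) retry=(0,1)
step 4 (Q LOAD): counter=5 r=(4,5) succ=(0,0) retry=(0,1)
step 5 (Q CAS): counter=6 r=(4,5) succ=(0,1) retry=(0,1)
step 6 (P CAS): counter=6 r=(4,5) succ=(0,1) retry=(1,1)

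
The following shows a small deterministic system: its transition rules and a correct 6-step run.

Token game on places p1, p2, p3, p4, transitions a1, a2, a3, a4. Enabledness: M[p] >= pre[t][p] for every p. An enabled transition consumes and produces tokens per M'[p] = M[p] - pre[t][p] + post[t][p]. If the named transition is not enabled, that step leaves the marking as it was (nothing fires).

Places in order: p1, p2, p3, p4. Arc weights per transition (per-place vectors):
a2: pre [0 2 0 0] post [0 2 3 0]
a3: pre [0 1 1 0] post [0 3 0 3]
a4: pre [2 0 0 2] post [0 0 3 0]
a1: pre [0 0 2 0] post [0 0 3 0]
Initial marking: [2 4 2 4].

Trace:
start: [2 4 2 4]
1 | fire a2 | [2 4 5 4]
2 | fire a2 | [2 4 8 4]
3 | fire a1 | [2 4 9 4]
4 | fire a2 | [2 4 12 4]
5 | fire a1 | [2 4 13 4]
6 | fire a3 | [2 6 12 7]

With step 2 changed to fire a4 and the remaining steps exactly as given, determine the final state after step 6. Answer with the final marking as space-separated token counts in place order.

0 6 12 5

(re-executing from step 2 with the substitution; state before step 2: [2 4 5 4])
2 | fire a4 | [0 4 8 2]
3 | fire a1 | [0 4 9 2]
4 | fire a2 | [0 4 12 2]
5 | fire a1 | [0 4 13 2]
6 | fire a3 | [0 6 12 5]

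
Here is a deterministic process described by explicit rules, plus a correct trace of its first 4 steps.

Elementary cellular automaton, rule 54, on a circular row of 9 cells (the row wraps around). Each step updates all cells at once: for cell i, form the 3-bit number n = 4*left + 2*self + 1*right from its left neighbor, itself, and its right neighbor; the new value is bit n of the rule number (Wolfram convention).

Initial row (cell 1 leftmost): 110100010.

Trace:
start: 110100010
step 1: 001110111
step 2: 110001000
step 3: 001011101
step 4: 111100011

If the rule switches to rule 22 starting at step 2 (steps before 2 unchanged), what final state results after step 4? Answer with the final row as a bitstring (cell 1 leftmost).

(re-executing steps 2..4 under rule 22; state before step 2: 001110111)
step 2: 110000000
step 3: 001000001
step 4: 111100011

111100011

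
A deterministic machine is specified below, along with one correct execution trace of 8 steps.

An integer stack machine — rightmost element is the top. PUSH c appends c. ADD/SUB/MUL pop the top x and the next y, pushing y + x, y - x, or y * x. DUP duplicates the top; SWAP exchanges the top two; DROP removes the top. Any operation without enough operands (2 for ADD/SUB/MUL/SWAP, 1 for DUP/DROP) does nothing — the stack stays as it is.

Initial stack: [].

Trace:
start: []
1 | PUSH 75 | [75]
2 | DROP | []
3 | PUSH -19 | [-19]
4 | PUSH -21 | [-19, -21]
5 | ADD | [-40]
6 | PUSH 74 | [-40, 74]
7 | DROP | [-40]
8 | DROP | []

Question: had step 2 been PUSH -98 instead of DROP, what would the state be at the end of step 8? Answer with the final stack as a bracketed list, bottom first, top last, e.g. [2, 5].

(re-executing from step 2 with the substitution; state before step 2: [75])
2 | PUSH -98 | [75, -98]
3 | PUSH -19 | [75, -98, -19]
4 | PUSH -21 | [75, -98, -19, -21]
5 | ADD | [75, -98, -40]
6 | PUSH 74 | [75, -98, -40, 74]
7 | DROP | [75, -98, -40]
8 | DROP | [75, -98]

[75, -98]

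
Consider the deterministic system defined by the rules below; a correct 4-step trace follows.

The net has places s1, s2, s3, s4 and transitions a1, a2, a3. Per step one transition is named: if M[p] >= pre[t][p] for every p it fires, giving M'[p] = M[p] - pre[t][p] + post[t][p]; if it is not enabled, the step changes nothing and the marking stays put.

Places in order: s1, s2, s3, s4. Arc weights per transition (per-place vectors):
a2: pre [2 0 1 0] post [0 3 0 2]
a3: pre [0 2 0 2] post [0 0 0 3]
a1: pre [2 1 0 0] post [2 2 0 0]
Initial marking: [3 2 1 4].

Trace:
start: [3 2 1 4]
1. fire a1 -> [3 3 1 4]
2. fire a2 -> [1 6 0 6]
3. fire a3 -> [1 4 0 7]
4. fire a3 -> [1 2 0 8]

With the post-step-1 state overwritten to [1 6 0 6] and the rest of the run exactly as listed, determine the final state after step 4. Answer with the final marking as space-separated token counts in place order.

1 2 0 8

state after step 1 := [1 6 0 6]
2. fire a2 -> [1 6 0 6]
3. fire a3 -> [1 4 0 7]
4. fire a3 -> [1 2 0 8]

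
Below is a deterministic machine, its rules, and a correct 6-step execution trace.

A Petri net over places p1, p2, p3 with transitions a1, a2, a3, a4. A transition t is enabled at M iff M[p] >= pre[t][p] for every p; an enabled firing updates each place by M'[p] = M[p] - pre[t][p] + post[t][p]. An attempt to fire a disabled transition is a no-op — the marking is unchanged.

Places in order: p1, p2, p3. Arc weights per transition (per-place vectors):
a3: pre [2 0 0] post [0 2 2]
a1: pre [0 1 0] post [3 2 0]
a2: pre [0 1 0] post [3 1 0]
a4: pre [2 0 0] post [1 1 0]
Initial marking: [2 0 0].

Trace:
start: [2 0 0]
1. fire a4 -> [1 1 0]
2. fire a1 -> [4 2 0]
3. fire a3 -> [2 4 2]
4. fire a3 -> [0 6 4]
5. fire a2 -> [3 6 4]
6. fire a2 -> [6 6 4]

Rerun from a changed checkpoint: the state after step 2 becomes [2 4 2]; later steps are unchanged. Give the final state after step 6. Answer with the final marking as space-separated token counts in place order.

state after step 2 := [2 4 2]
3. fire a3 -> [0 6 4]
4. fire a3 -> [0 6 4]
5. fire a2 -> [3 6 4]
6. fire a2 -> [6 6 4]

6 6 4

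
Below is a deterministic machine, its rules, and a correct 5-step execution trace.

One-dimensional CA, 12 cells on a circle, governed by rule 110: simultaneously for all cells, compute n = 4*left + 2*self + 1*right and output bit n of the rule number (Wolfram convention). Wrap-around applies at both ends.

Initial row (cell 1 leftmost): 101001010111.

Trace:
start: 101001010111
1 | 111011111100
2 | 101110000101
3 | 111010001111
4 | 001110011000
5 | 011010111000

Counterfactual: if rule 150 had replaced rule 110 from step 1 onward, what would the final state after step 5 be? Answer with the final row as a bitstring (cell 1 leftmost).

110111011101

(re-executing steps 1..5 under rule 150; state before step 1: 101001010111)
1 | 001111010011
2 | 110110011100
3 | 000001101011
4 | 100010001000
5 | 110111011101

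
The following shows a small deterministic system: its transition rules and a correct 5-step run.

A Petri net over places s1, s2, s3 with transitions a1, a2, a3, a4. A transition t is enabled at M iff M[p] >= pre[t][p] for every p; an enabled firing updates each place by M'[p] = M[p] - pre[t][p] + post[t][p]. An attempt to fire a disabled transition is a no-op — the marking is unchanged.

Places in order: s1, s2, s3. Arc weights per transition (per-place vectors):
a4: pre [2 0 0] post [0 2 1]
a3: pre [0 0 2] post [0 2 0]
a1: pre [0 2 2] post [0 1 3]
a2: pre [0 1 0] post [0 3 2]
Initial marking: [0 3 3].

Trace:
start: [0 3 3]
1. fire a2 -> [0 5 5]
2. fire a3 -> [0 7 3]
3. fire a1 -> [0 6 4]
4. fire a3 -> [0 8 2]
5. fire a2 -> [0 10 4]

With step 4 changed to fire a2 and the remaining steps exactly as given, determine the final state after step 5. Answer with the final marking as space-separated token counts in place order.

(re-executing from step 4 with the substitution; state before step 4: [0 6 4])
4. fire a2 -> [0 8 6]
5. fire a2 -> [0 10 8]

0 10 8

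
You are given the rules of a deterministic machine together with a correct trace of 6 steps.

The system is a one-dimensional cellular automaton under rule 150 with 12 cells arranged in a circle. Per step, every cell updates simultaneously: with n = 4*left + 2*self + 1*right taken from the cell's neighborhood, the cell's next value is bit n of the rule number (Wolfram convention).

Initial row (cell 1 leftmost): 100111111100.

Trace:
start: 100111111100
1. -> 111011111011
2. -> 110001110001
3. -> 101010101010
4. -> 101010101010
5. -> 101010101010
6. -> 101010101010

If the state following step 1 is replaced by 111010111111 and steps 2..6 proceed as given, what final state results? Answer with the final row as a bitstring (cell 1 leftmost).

state after step 1 := 111010111111
2. -> 110010011111
3. -> 101111101111
4. -> 000111000111
5. -> 101010101010
6. -> 101010101010

101010101010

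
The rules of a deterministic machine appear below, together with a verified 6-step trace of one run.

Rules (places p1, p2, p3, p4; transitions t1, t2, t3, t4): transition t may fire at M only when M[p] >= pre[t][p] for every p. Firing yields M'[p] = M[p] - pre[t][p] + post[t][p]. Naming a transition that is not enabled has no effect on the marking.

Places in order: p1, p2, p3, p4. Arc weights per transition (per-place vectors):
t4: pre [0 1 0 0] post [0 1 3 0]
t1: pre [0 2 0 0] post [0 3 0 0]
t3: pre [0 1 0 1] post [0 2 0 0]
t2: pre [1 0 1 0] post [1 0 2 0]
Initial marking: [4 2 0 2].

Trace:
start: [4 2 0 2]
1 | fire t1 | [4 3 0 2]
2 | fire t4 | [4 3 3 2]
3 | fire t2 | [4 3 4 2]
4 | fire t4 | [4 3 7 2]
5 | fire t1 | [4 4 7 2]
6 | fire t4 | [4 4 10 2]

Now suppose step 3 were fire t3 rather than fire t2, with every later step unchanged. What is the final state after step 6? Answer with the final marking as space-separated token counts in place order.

4 5 9 1

(re-executing from step 3 with the substitution; state before step 3: [4 3 3 2])
3 | fire t3 | [4 4 3 1]
4 | fire t4 | [4 4 6 1]
5 | fire t1 | [4 5 6 1]
6 | fire t4 | [4 5 9 1]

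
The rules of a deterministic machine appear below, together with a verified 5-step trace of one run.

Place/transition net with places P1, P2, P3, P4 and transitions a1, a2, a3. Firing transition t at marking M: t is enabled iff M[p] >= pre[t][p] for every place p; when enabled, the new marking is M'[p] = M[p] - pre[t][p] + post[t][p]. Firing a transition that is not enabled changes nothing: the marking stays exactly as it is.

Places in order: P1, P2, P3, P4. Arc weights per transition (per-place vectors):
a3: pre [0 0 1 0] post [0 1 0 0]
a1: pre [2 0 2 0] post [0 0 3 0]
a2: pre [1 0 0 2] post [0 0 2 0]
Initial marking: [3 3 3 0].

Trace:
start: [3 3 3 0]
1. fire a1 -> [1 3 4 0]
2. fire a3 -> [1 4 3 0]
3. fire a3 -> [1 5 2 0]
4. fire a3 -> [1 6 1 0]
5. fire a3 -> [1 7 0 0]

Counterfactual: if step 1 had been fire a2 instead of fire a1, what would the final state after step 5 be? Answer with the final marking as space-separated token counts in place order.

3 6 0 0

(re-executing from step 1 with the substitution; state before step 1: [3 3 3 0])
1. fire a2 -> [3 3 3 0]
2. fire a3 -> [3 4 2 0]
3. fire a3 -> [3 5 1 0]
4. fire a3 -> [3 6 0 0]
5. fire a3 -> [3 6 0 0]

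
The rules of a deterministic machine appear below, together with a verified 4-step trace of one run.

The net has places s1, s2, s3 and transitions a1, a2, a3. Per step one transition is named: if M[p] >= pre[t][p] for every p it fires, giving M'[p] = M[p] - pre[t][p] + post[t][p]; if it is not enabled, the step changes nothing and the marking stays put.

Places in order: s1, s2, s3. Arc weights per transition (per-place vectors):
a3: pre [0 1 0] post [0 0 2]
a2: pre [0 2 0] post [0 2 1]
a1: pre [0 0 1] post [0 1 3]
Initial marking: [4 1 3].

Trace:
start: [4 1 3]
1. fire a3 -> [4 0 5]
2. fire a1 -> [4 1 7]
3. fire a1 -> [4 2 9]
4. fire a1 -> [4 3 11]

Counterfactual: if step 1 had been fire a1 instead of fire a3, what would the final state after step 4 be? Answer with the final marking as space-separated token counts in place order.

(re-executing from step 1 with the substitution; state before step 1: [4 1 3])
1. fire a1 -> [4 2 5]
2. fire a1 -> [4 3 7]
3. fire a1 -> [4 4 9]
4. fire a1 -> [4 5 11]

4 5 11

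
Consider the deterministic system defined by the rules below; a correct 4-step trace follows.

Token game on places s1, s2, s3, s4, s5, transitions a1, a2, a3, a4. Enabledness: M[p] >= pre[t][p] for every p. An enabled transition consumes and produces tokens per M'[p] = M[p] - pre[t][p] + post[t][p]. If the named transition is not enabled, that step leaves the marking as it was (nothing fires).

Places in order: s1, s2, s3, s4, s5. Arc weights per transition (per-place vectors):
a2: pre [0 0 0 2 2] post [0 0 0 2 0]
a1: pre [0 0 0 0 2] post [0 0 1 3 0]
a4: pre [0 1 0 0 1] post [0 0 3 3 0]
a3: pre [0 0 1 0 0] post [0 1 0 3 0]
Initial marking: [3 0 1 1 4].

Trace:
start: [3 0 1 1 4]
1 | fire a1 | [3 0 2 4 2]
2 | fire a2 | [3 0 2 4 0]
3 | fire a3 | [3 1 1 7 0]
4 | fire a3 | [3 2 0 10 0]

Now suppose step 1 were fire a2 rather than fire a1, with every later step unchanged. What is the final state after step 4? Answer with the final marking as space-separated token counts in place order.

3 1 0 4 4

(re-executing from step 1 with the substitution; state before step 1: [3 0 1 1 4])
1 | fire a2 | [3 0 1 1 4]
2 | fire a2 | [3 0 1 1 4]
3 | fire a3 | [3 1 0 4 4]
4 | fire a3 | [3 1 0 4 4]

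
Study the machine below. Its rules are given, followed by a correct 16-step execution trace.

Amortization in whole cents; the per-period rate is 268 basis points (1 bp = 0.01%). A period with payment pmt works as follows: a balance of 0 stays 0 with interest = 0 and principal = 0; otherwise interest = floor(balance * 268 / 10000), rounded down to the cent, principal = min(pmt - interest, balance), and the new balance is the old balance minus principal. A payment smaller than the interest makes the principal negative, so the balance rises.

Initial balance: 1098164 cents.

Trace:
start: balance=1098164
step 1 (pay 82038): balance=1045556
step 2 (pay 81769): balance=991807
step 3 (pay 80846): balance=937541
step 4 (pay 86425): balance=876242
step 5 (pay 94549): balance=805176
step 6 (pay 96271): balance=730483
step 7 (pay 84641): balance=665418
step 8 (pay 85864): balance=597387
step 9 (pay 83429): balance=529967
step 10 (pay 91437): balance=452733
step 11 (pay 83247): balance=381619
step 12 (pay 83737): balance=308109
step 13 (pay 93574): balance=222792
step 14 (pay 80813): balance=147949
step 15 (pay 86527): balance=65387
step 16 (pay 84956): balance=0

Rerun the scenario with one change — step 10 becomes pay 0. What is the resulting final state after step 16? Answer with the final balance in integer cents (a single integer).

89342

(re-executing from step 10 with the substitution; state before step 10: balance=529967)
step 10 (pay 0): balance=544170
step 11 (pay 83247): balance=475506
step 12 (pay 83737): balance=404512
step 13 (pay 93574): balance=321778
step 14 (pay 80813): balance=249588
step 15 (pay 86527): balance=169749
step 16 (pay 84956): balance=89342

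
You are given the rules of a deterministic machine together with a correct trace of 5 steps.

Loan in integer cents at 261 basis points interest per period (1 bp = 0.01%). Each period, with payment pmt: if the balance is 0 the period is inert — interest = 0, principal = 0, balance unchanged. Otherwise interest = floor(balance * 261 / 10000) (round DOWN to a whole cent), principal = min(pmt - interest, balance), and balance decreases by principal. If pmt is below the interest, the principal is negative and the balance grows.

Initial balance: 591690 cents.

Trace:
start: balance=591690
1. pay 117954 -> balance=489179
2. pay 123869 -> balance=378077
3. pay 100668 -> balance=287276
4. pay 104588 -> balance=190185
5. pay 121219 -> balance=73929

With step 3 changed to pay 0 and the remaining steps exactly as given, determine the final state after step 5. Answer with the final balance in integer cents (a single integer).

(re-executing from step 3 with the substitution; state before step 3: balance=378077)
3. pay 0 -> balance=387944
4. pay 104588 -> balance=293481
5. pay 121219 -> balance=179921

179921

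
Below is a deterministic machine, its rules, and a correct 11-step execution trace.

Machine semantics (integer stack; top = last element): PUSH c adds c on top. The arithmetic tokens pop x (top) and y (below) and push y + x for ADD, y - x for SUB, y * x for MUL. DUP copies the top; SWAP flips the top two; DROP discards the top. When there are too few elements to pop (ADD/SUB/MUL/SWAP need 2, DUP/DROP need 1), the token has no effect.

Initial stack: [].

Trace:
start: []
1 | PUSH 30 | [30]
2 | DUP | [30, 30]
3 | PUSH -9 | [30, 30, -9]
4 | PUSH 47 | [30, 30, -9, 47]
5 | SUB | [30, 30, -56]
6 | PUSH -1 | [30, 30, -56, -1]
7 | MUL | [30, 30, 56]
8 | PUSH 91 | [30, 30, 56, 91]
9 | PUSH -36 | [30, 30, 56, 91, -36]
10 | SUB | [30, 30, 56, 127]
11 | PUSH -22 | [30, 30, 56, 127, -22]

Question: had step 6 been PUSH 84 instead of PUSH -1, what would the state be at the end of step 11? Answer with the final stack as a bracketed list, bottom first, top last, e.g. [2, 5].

(re-executing from step 6 with the substitution; state before step 6: [30, 30, -56])
6 | PUSH 84 | [30, 30, -56, 84]
7 | MUL | [30, 30, -4704]
8 | PUSH 91 | [30, 30, -4704, 91]
9 | PUSH -36 | [30, 30, -4704, 91, -36]
10 | SUB | [30, 30, -4704, 127]
11 | PUSH -22 | [30, 30, -4704, 127, -22]

[30, 30, -4704, 127, -22]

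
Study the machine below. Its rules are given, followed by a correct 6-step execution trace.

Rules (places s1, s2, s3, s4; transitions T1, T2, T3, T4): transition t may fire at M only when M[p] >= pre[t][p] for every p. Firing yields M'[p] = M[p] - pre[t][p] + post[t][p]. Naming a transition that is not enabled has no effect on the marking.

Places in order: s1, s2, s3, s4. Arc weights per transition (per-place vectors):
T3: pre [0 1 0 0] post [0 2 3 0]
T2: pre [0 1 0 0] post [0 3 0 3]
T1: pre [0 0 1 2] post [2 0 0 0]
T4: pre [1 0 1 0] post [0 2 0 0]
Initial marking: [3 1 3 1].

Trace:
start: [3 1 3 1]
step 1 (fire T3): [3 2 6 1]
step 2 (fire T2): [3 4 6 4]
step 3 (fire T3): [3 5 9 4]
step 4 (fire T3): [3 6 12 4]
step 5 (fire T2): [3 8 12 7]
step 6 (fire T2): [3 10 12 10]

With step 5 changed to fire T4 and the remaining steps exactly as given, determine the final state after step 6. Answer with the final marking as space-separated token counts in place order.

(re-executing from step 5 with the substitution; state before step 5: [3 6 12 4])
step 5 (fire T4): [2 8 11 4]
step 6 (fire T2): [2 10 11 7]

2 10 11 7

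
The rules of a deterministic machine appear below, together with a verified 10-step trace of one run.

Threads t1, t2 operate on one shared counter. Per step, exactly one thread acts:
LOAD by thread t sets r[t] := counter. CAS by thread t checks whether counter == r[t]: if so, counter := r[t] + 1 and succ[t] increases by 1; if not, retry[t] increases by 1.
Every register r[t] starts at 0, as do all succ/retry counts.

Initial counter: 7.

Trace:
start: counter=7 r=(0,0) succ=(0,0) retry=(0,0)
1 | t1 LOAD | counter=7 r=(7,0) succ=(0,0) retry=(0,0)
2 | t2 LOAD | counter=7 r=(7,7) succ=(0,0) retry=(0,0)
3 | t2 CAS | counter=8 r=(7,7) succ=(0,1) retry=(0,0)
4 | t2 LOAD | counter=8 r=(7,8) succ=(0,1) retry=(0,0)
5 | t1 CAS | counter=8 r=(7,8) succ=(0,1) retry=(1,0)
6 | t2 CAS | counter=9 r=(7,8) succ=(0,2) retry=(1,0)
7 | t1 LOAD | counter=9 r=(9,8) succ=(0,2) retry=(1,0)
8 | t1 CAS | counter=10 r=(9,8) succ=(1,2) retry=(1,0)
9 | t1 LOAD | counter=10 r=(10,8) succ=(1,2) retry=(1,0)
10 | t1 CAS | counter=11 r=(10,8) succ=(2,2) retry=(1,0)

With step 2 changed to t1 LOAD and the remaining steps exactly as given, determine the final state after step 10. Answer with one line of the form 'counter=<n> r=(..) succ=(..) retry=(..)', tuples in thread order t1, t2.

(re-executing from step 2 with the substitution; state before step 2: counter=7 r=(7,0) succ=(0,0) retry=(0,0))
2 | t1 LOAD | counter=7 r=(7,0) succ=(0,0) retry=(0,0)
3 | t2 CAS | counter=7 r=(7,0) succ=(0,0) retry=(0,1)
4 | t2 LOAD | counter=7 r=(7,7) succ=(0,0) retry=(0,1)
5 | t1 CAS | counter=8 r=(7,7) succ=(1,0) retry=(0,1)
6 | t2 CAS | counter=8 r=(7,7) succ=(1,0) retry=(0,2)
7 | t1 LOAD | counter=8 r=(8,7) succ=(1,0) retry=(0,2)
8 | t1 CAS | counter=9 r=(8,7) succ=(2,0) retry=(0,2)
9 | t1 LOAD | counter=9 r=(9,7) succ=(2,0) retry=(0,2)
10 | t1 CAS | counter=10 r=(9,7) succ=(3,0) retry=(0,2)

counter=10 r=(9,7) succ=(3,0) retry=(0,2)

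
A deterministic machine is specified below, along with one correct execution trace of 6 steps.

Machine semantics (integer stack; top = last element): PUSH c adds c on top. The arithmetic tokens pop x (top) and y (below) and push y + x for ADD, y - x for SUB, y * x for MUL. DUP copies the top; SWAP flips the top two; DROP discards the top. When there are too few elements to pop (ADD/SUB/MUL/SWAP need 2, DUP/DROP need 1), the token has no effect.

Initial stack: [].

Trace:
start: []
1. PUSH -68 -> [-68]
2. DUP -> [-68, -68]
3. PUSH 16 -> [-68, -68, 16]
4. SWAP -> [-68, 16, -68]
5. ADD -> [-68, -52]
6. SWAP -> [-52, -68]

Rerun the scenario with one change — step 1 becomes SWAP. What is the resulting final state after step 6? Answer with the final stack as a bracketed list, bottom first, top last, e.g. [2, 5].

(re-executing from step 1 with the substitution; state before step 1: [])
1. SWAP -> []
2. DUP -> []
3. PUSH 16 -> [16]
4. SWAP -> [16]
5. ADD -> [16]
6. SWAP -> [16]

[16]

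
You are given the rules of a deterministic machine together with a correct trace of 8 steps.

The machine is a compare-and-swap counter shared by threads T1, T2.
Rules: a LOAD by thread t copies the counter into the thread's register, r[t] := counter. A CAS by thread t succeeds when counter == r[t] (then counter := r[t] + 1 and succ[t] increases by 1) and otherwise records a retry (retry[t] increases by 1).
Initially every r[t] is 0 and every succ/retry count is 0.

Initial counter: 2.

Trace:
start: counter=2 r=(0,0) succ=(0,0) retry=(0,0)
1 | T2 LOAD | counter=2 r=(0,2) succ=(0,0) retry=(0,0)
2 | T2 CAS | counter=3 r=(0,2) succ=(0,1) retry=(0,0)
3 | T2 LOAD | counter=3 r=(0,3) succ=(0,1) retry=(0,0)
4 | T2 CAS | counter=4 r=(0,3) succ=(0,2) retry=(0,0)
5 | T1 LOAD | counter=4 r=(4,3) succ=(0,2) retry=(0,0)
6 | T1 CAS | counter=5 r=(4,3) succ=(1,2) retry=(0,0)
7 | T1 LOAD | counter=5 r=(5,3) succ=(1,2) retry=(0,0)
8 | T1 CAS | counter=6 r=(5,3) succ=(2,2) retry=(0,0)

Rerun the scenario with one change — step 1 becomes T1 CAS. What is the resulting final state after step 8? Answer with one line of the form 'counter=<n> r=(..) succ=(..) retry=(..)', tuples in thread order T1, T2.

(re-executing from step 1 with the substitution; state before step 1: counter=2 r=(0,0) succ=(0,0) retry=(0,0))
1 | T1 CAS | counter=2 r=(0,0) succ=(0,0) retry=(1,0)
2 | T2 CAS | counter=2 r=(0,0) succ=(0,0) retry=(1,1)
3 | T2 LOAD | counter=2 r=(0,2) succ=(0,0) retry=(1,1)
4 | T2 CAS | counter=3 r=(0,2) succ=(0,1) retry=(1,1)
5 | T1 LOAD | counter=3 r=(3,2) succ=(0,1) retry=(1,1)
6 | T1 CAS | counter=4 r=(3,2) succ=(1,1) retry=(1,1)
7 | T1 LOAD | counter=4 r=(4,2) succ=(1,1) retry=(1,1)
8 | T1 CAS | counter=5 r=(4,2) succ=(2,1) retry=(1,1)

counter=5 r=(4,2) succ=(2,1) retry=(1,1)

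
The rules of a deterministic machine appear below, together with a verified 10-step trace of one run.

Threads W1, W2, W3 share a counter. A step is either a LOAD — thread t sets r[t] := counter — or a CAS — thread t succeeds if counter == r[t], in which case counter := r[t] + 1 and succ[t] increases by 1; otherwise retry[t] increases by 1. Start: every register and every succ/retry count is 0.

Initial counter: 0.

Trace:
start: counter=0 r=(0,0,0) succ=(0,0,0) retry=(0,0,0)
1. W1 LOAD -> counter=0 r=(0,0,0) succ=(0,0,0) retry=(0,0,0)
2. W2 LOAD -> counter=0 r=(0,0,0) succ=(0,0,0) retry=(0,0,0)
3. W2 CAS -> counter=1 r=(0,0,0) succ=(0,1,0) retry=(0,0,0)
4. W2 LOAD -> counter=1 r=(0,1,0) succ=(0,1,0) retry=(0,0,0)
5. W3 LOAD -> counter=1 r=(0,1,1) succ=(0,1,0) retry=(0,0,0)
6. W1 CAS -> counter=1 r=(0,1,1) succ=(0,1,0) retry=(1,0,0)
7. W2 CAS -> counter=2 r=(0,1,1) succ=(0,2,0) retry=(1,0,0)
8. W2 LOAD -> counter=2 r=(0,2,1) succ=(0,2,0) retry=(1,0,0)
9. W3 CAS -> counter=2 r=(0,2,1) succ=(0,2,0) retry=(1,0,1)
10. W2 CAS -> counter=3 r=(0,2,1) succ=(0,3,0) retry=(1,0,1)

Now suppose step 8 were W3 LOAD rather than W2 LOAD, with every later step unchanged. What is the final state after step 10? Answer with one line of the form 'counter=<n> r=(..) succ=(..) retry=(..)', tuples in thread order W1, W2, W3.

(re-executing from step 8 with the substitution; state before step 8: counter=2 r=(0,1,1) succ=(0,2,0) retry=(1,0,0))
8. W3 LOAD -> counter=2 r=(0,1,2) succ=(0,2,0) retry=(1,0,0)
9. W3 CAS -> counter=3 r=(0,1,2) succ=(0,2,1) retry=(1,0,0)
10. W2 CAS -> counter=3 r=(0,1,2) succ=(0,2,1) retry=(1,1,0)

counter=3 r=(0,1,2) succ=(0,2,1) retry=(1,1,0)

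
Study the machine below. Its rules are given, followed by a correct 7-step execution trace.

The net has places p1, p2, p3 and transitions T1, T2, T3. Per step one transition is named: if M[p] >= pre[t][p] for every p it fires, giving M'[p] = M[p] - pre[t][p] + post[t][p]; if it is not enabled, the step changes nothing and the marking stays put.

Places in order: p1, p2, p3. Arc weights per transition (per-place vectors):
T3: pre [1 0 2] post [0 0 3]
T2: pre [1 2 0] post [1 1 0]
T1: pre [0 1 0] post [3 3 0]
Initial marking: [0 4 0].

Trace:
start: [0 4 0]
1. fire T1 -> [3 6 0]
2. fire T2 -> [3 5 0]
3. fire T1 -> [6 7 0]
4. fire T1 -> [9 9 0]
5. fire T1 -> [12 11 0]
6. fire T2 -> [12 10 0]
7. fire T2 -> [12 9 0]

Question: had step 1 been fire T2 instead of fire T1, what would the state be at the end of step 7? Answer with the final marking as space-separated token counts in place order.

9 8 0

(re-executing from step 1 with the substitution; state before step 1: [0 4 0])
1. fire T2 -> [0 4 0]
2. fire T2 -> [0 4 0]
3. fire T1 -> [3 6 0]
4. fire T1 -> [6 8 0]
5. fire T1 -> [9 10 0]
6. fire T2 -> [9 9 0]
7. fire T2 -> [9 8 0]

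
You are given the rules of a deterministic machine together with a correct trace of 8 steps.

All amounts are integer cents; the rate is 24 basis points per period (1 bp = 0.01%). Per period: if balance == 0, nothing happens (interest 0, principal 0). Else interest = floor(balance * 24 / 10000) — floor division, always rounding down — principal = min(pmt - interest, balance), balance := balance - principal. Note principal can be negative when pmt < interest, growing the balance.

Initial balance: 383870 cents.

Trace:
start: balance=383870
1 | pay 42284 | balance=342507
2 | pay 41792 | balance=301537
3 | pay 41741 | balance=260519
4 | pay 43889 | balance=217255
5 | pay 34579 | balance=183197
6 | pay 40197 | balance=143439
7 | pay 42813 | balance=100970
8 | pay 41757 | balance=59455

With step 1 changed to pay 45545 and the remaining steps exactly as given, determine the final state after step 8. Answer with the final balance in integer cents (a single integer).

(re-executing from step 1 with the substitution; state before step 1: balance=383870)
1 | pay 45545 | balance=339246
2 | pay 41792 | balance=298268
3 | pay 41741 | balance=257242
4 | pay 43889 | balance=213970
5 | pay 34579 | balance=179904
6 | pay 40197 | balance=140138
7 | pay 42813 | balance=97661
8 | pay 41757 | balance=56138

56138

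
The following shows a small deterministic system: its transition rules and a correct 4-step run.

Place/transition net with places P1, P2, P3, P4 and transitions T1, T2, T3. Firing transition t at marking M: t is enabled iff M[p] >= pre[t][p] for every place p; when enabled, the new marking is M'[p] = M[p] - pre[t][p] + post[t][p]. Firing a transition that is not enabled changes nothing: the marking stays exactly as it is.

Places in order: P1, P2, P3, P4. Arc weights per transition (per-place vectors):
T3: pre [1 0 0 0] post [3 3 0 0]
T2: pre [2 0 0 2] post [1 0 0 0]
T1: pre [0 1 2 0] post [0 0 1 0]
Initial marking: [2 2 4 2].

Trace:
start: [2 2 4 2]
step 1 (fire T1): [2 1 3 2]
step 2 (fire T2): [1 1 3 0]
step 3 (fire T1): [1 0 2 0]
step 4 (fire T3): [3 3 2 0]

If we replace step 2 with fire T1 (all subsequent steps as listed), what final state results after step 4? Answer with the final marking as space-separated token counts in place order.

(re-executing from step 2 with the substitution; state before step 2: [2 1 3 2])
step 2 (fire T1): [2 0 2 2]
step 3 (fire T1): [2 0 2 2]
step 4 (fire T3): [4 3 2 2]

4 3 2 2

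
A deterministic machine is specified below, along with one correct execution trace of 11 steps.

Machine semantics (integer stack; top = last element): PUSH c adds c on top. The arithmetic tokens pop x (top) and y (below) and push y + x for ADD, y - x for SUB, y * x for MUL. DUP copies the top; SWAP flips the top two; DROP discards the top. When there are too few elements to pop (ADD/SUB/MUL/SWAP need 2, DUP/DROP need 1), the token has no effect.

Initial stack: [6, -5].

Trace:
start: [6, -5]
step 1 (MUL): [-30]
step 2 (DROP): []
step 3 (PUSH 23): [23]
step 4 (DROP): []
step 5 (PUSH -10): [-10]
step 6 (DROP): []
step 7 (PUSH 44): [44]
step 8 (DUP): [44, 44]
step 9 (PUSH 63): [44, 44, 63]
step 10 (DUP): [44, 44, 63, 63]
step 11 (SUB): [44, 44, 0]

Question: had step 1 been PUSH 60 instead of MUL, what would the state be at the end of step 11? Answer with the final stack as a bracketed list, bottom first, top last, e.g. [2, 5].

[6, -5, 44, 44, 0]

(re-executing from step 1 with the substitution; state before step 1: [6, -5])
step 1 (PUSH 60): [6, -5, 60]
step 2 (DROP): [6, -5]
step 3 (PUSH 23): [6, -5, 23]
step 4 (DROP): [6, -5]
step 5 (PUSH -10): [6, -5, -10]
step 6 (DROP): [6, -5]
step 7 (PUSH 44): [6, -5, 44]
step 8 (DUP): [6, -5, 44, 44]
step 9 (PUSH 63): [6, -5, 44, 44, 63]
step 10 (DUP): [6, -5, 44, 44, 63, 63]
step 11 (SUB): [6, -5, 44, 44, 0]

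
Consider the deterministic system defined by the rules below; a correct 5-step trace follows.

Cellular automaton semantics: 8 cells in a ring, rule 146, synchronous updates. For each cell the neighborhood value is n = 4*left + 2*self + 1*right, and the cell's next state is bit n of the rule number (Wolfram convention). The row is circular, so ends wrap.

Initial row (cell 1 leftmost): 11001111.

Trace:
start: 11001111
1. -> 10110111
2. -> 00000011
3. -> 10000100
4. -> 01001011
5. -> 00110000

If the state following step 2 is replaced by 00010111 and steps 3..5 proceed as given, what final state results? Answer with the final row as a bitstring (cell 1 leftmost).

state after step 2 := 00010111
3. -> 10100010
4. -> 00010100
5. -> 00100010

00100010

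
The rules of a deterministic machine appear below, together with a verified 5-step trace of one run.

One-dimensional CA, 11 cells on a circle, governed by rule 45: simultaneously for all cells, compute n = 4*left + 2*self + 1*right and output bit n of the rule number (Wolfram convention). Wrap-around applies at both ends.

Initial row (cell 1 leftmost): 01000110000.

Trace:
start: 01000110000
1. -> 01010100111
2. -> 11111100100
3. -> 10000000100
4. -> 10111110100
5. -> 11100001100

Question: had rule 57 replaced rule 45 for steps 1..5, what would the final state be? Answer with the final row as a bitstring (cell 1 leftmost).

(re-executing steps 1..5 under rule 57; state before step 1: 01000110000)
1. -> 00110101111
2. -> 10101011000
3. -> 01010110110
4. -> 00101101101
5. -> 10011011010

10011011010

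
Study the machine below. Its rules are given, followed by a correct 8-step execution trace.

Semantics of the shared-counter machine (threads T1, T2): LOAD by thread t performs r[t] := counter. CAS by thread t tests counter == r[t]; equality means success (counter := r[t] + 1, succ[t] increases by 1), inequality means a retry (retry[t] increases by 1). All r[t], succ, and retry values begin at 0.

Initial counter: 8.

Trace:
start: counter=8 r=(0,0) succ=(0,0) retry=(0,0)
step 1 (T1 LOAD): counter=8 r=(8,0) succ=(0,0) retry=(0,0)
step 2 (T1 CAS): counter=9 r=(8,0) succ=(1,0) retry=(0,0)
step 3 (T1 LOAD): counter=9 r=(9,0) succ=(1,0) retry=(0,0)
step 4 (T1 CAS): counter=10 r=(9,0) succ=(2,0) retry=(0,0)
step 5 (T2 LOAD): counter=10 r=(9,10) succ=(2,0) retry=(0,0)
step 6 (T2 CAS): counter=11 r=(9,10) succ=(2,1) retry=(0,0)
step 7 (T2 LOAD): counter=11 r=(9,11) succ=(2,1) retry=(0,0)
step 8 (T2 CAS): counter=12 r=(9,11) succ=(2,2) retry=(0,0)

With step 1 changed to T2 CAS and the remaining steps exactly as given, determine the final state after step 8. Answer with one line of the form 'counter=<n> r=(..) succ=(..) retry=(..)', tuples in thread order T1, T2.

(re-executing from step 1 with the substitution; state before step 1: counter=8 r=(0,0) succ=(0,0) retry=(0,0))
step 1 (T2 CAS): counter=8 r=(0,0) succ=(0,0) retry=(0,1)
step 2 (T1 CAS): counter=8 r=(0,0) succ=(0,0) retry=(1,1)
step 3 (T1 LOAD): counter=8 r=(8,0) succ=(0,0) retry=(1,1)
step 4 (T1 CAS): counter=9 r=(8,0) succ=(1,0) retry=(1,1)
step 5 (T2 LOAD): counter=9 r=(8,9) succ=(1,0) retry=(1,1)
step 6 (T2 CAS): counter=10 r=(8,9) succ=(1,1) retry=(1,1)
step 7 (T2 LOAD): counter=10 r=(8,10) succ=(1,1) retry=(1,1)
step 8 (T2 CAS): counter=11 r=(8,10) succ=(1,2) retry=(1,1)

counter=11 r=(8,10) succ=(1,2) retry=(1,1)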